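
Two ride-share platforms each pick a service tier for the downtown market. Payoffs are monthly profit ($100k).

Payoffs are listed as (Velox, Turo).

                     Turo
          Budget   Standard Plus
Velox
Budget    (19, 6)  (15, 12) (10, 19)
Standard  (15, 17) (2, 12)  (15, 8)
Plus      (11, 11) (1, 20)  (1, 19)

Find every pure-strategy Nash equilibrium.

Velox against Budget: payoffs 19, 15, 11 → best response Budget.
Velox against Standard: payoffs 15, 2, 1 → best response Budget.
Velox against Plus: payoffs 10, 15, 1 → best response Standard.
Turo against Budget: payoffs 6, 12, 19 → best response Plus.
Turo against Standard: payoffs 17, 12, 8 → best response Budget.
Turo against Plus: payoffs 11, 20, 19 → best response Standard.
No profile is a mutual best response for all players.

There is no pure-strategy Nash equilibrium.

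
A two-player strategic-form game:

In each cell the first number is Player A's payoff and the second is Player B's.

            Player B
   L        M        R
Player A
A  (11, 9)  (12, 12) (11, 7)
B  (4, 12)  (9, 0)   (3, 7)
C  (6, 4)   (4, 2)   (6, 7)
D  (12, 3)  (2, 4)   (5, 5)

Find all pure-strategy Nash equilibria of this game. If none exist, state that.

Pure NE: (A, M)

Mark each player's best response to every combination of opponents' strategies; a profile where every player is best-responding is a pure Nash equilibrium.
Player A against L: payoffs 11, 4, 6, 12 → best response D.
Player A against M: payoffs 12, 9, 4, 2 → best response A.
Player A against R: payoffs 11, 3, 6, 5 → best response A.
Player B against A: payoffs 9, 12, 7 → best response M.
Player B against B: payoffs 12, 0, 7 → best response L.
Player B against C: payoffs 4, 2, 7 → best response R.
Player B against D: payoffs 3, 4, 5 → best response R.
Mutual best responses: (A, M).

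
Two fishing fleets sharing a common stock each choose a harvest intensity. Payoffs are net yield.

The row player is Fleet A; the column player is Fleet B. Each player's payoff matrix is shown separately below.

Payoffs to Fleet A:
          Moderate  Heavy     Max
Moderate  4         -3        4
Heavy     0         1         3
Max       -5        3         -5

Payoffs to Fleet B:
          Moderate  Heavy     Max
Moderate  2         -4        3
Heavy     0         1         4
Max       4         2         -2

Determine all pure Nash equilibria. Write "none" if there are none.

Fleet A against Moderate: payoffs 4, 0, -5 → best response Moderate.
Fleet A against Heavy: payoffs -3, 1, 3 → best response Max.
Fleet A against Max: payoffs 4, 3, -5 → best response Moderate.
Fleet B against Moderate: payoffs 2, -4, 3 → best response Max.
Fleet B against Heavy: payoffs 0, 1, 4 → best response Max.
Fleet B against Max: payoffs 4, 2, -2 → best response Moderate.
Mutual best responses: (Moderate, Max).

Pure NE: (Moderate, Max)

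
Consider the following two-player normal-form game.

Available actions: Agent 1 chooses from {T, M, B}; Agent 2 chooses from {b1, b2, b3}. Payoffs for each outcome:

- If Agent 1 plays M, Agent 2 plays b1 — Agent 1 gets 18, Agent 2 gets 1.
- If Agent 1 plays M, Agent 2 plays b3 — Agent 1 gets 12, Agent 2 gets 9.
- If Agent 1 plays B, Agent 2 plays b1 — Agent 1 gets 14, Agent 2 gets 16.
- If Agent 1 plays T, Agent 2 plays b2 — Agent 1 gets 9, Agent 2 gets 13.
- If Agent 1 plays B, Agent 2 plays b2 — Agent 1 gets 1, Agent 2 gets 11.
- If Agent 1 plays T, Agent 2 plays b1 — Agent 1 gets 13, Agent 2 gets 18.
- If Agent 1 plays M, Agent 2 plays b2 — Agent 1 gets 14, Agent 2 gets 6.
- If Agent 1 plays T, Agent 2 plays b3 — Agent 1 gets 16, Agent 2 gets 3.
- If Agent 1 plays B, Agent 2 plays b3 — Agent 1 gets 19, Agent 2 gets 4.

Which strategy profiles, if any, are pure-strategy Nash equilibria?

none

(T, b1): Agent 1 can switch to M (13 → 18). Not NE.
(T, b2): Agent 1 can switch to M (9 → 14). Not NE.
(T, b3): Agent 1 can switch to B (16 → 19). Not NE.
(M, b1): Agent 2 can switch to b2 (1 → 6). Not NE.
(M, b2): Agent 2 can switch to b3 (6 → 9). Not NE.
(M, b3): Agent 1 can switch to T (12 → 16). Not NE.
(The remaining 3 profiles each have a profitable deviation by the same check.)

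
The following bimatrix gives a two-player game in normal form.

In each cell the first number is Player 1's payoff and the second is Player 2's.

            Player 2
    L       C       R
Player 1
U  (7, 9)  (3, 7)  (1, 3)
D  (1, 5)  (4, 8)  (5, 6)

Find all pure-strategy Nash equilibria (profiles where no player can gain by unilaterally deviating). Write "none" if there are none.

The pure Nash equilibria are (U, L) and (D, C).

Player 1 against L: payoffs 7, 1 → best response U.
Player 1 against C: payoffs 3, 4 → best response D.
Player 1 against R: payoffs 1, 5 → best response D.
Player 2 against U: payoffs 9, 7, 3 → best response L.
Player 2 against D: payoffs 5, 8, 6 → best response C.
Mutual best responses: (U, L); (D, C).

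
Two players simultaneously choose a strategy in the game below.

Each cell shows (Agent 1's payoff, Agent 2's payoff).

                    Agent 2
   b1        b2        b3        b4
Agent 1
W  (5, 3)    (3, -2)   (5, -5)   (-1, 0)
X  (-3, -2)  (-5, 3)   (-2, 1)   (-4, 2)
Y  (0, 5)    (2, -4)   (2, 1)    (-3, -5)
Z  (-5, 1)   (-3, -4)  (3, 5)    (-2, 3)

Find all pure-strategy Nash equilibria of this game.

Pure NE: (W, b1)

(W, b1): Agent 1 gets 5, best alternative 0; Agent 2 gets 3, best alternative 0. No profitable deviation — NE.
(W, b2): Agent 2 can switch to b1 (-2 → 3). Not NE.
(W, b3): Agent 2 can switch to b1 (-5 → 3). Not NE.
(W, b4): Agent 2 can switch to b1 (0 → 3). Not NE.
(X, b1): Agent 1 can switch to W (-3 → 5). Not NE.
(X, b2): Agent 1 can switch to W (-5 → 3). Not NE.
(X, b3): Agent 1 can switch to W (-2 → 5). Not NE.
(X, b4): Agent 1 can switch to W (-4 → -1). Not NE.
(Y, b1): Agent 1 can switch to W (0 → 5). Not NE.
(The remaining 7 profiles each have a profitable deviation by the same check.)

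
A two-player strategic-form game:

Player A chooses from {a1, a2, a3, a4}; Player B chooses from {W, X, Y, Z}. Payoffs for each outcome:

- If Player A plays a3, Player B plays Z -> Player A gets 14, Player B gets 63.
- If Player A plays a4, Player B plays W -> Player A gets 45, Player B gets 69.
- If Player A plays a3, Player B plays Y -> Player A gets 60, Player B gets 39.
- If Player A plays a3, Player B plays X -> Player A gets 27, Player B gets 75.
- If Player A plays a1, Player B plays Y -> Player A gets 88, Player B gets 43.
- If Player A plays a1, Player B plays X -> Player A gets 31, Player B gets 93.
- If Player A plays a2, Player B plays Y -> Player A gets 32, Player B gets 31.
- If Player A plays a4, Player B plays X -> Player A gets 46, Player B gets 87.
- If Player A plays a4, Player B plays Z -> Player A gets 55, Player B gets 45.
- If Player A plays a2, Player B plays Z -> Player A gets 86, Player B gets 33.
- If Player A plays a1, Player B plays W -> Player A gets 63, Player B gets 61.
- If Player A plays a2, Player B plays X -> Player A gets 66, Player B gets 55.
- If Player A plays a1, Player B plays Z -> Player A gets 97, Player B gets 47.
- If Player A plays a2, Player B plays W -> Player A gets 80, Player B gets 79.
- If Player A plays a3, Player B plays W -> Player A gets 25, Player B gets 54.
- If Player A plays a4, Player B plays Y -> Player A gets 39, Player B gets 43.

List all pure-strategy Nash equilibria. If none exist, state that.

Pure NE: (a2, W)

Player A against W: payoffs 63, 80, 25, 45 → best response a2.
Player A against X: payoffs 31, 66, 27, 46 → best response a2.
Player A against Y: payoffs 88, 32, 60, 39 → best response a1.
Player A against Z: payoffs 97, 86, 14, 55 → best response a1.
Player B against a1: payoffs 61, 93, 43, 47 → best response X.
Player B against a2: payoffs 79, 55, 31, 33 → best response W.
Player B against a3: payoffs 54, 75, 39, 63 → best response X.
Player B against a4: payoffs 69, 87, 43, 45 → best response X.
Mutual best responses: (a2, W).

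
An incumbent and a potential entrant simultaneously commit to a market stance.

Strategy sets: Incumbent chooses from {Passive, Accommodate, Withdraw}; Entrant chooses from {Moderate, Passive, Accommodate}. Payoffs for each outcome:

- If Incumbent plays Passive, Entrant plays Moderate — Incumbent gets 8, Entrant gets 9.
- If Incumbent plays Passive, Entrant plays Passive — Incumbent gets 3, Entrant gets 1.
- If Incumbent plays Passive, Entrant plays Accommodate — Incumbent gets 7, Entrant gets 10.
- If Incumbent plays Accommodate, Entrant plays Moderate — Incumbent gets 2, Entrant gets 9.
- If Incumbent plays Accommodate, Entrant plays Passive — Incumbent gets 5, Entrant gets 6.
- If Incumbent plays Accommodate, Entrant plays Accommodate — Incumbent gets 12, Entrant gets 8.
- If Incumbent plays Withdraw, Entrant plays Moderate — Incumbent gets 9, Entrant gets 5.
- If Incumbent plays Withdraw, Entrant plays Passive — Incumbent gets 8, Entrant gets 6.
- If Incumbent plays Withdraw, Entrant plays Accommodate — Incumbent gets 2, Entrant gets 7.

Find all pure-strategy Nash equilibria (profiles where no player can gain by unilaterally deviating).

none

(Passive, Moderate): Incumbent can switch to Withdraw (8 → 9). Not NE.
(Passive, Passive): Incumbent can switch to Accommodate (3 → 5). Not NE.
(Passive, Accommodate): Incumbent can switch to Accommodate (7 → 12). Not NE.
(Accommodate, Moderate): Incumbent can switch to Passive (2 → 8). Not NE.
(Accommodate, Passive): Incumbent can switch to Withdraw (5 → 8). Not NE.
(Accommodate, Accommodate): Entrant can switch to Moderate (8 → 9). Not NE.
(Withdraw, Moderate): Entrant can switch to Passive (5 → 6). Not NE.
(Withdraw, Passive): Entrant can switch to Accommodate (6 → 7). Not NE.
(Withdraw, Accommodate): Incumbent can switch to Passive (2 → 7). Not NE.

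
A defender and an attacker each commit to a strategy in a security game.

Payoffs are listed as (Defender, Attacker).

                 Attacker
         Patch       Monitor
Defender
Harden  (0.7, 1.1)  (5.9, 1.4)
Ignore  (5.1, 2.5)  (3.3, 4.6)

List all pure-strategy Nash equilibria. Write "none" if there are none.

(Harden, Monitor)

(Harden, Patch): Defender can switch to Ignore (0.7 → 5.1). Not NE.
(Harden, Monitor): Defender gets 5.9, best alternative 3.3; Attacker gets 1.4, best alternative 1.1. No profitable deviation — NE.
(Ignore, Patch): Attacker can switch to Monitor (2.5 → 4.6). Not NE.
(Ignore, Monitor): Defender can switch to Harden (3.3 → 5.9). Not NE.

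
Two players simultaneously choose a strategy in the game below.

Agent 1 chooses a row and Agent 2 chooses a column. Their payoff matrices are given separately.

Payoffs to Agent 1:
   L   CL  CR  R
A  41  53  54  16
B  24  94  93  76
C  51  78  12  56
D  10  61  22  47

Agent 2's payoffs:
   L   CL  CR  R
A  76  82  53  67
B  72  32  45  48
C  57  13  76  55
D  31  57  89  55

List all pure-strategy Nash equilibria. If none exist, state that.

This game has no pure Nash equilibrium.

Agent 1 against L: payoffs 41, 24, 51, 10 → best response C.
Agent 1 against CL: payoffs 53, 94, 78, 61 → best response B.
Agent 1 against CR: payoffs 54, 93, 12, 22 → best response B.
Agent 1 against R: payoffs 16, 76, 56, 47 → best response B.
Agent 2 against A: payoffs 76, 82, 53, 67 → best response CL.
Agent 2 against B: payoffs 72, 32, 45, 48 → best response L.
Agent 2 against C: payoffs 57, 13, 76, 55 → best response CR.
Agent 2 against D: payoffs 31, 57, 89, 55 → best response CR.
No profile is a mutual best response for all players.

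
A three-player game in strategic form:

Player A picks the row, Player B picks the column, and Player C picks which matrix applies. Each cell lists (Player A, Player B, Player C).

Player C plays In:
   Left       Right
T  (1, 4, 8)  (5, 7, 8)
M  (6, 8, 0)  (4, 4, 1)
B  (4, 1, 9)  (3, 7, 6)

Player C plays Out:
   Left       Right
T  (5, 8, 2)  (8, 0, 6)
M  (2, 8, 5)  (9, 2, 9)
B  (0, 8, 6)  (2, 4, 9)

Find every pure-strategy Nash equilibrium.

Pure NE: (T, Right, In)

(T, Left, In): Player A can switch to M (1 → 6). Not NE.
(T, Left, Out): Player C can switch to In (2 → 8). Not NE.
(T, Right, In): Player A gets 5, best alternative 4; Player B gets 7, best alternative 4; Player C gets 8, best alternative 6. No profitable deviation — NE.
(T, Right, Out): Player A can switch to M (8 → 9). Not NE.
(M, Left, In): Player C can switch to Out (0 → 5). Not NE.
(M, Left, Out): Player A can switch to T (2 → 5). Not NE.
(M, Right, In): Player A can switch to T (4 → 5). Not NE.
(M, Right, Out): Player B can switch to Left (2 → 8). Not NE.
(B, Left, In): Player A can switch to M (4 → 6). Not NE.
(The remaining 3 profiles each have a profitable deviation by the same check.)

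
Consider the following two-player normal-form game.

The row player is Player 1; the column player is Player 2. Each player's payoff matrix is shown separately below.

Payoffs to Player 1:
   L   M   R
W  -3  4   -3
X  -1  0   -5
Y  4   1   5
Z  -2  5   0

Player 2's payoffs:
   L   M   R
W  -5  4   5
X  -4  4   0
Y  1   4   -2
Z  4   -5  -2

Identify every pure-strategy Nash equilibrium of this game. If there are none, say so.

none

Check each profile: it is a Nash equilibrium iff no player can strictly gain by switching unilaterally.
(W, L): Player 1 can switch to X (-3 → -1). Not NE.
(W, M): Player 1 can switch to Z (4 → 5). Not NE.
(W, R): Player 1 can switch to Y (-3 → 5). Not NE.
(X, L): Player 1 can switch to Y (-1 → 4). Not NE.
(X, M): Player 1 can switch to W (0 → 4). Not NE.
(X, R): Player 1 can switch to W (-5 → -3). Not NE.
(The remaining 6 profiles each have a profitable deviation by the same check.)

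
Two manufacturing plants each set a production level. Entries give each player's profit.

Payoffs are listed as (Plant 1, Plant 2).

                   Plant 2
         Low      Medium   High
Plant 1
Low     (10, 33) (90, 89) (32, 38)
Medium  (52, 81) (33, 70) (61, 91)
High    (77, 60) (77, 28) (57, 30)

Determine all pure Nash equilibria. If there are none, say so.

Pure-strategy Nash equilibria: (Low, Medium); (Medium, High); (High, Low)

Check each profile: it is a Nash equilibrium iff no player can strictly gain by switching unilaterally.
(Low, Low): Plant 1 can switch to Medium (10 → 52). Not NE.
(Low, Medium): Plant 1 gets 90, best alternative 77; Plant 2 gets 89, best alternative 38. No profitable deviation — NE.
(Low, High): Plant 1 can switch to Medium (32 → 61). Not NE.
(Medium, Low): Plant 1 can switch to High (52 → 77). Not NE.
(Medium, Medium): Plant 1 can switch to Low (33 → 90). Not NE.
(Medium, High): Plant 1 gets 61, best alternative 57; Plant 2 gets 91, best alternative 81. No profitable deviation — NE.
(High, Low): Plant 1 gets 77, best alternative 52; Plant 2 gets 60, best alternative 30. No profitable deviation — NE.
(High, Medium): Plant 1 can switch to Low (77 → 90). Not NE.
(High, High): Plant 1 can switch to Medium (57 → 61). Not NE.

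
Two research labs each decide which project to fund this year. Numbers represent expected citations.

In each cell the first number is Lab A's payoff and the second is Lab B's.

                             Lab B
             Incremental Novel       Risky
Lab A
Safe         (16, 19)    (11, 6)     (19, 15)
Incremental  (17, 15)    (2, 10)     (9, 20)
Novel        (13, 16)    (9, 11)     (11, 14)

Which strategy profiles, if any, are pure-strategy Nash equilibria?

Lab A against Incremental: payoffs 16, 17, 13 → best response Incremental.
Lab A against Novel: payoffs 11, 2, 9 → best response Safe.
Lab A against Risky: payoffs 19, 9, 11 → best response Safe.
Lab B against Safe: payoffs 19, 6, 15 → best response Incremental.
Lab B against Incremental: payoffs 15, 10, 20 → best response Risky.
Lab B against Novel: payoffs 16, 11, 14 → best response Incremental.
No profile is a mutual best response for all players.

There is no pure-strategy Nash equilibrium.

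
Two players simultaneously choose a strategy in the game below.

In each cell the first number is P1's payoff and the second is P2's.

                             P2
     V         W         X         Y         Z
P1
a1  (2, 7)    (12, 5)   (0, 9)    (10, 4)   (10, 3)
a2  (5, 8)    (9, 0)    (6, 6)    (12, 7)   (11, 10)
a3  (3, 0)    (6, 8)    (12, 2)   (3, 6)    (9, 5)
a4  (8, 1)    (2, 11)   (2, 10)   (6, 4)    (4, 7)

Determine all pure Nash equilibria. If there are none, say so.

The unique pure-strategy Nash equilibrium is (a2, Z).

P1 against V: payoffs 2, 5, 3, 8 → best response a4.
P1 against W: payoffs 12, 9, 6, 2 → best response a1.
P1 against X: payoffs 0, 6, 12, 2 → best response a3.
P1 against Y: payoffs 10, 12, 3, 6 → best response a2.
P1 against Z: payoffs 10, 11, 9, 4 → best response a2.
P2 against a1: payoffs 7, 5, 9, 4, 3 → best response X.
P2 against a2: payoffs 8, 0, 6, 7, 10 → best response Z.
P2 against a3: payoffs 0, 8, 2, 6, 5 → best response W.
P2 against a4: payoffs 1, 11, 10, 4, 7 → best response W.
Mutual best responses: (a2, Z).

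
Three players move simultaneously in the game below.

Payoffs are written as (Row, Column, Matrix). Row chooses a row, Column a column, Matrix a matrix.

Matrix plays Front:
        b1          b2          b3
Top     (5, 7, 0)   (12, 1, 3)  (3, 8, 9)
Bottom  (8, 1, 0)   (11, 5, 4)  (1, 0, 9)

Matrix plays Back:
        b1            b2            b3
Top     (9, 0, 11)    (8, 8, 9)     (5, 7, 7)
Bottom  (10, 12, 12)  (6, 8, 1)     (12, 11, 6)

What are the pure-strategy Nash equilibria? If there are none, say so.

Row against (b1, Front): payoffs 5, 8 → best response Bottom.
Row against (b1, Back): payoffs 9, 10 → best response Bottom.
Row against (b2, Front): payoffs 12, 11 → best response Top.
Row against (b2, Back): payoffs 8, 6 → best response Top.
Row against (b3, Front): payoffs 3, 1 → best response Top.
Row against (b3, Back): payoffs 5, 12 → best response Bottom.
Column against (Top, Front): payoffs 7, 1, 8 → best response b3.
Column against (Top, Back): payoffs 0, 8, 7 → best response b2.
Column against (Bottom, Front): payoffs 1, 5, 0 → best response b2.
Column against (Bottom, Back): payoffs 12, 8, 11 → best response b1.
Matrix against (Top, b1): payoffs 0, 11 → best response Back.
Matrix against (Top, b2): payoffs 3, 9 → best response Back.
Matrix against (Top, b3): payoffs 9, 7 → best response Front.
Matrix against (Bottom, b1): payoffs 0, 12 → best response Back.
Matrix against (Bottom, b2): payoffs 4, 1 → best response Front.
Matrix against (Bottom, b3): payoffs 9, 6 → best response Front.
Mutual best responses: (Top, b2, Back); (Top, b3, Front); (Bottom, b1, Back).

Pure-strategy Nash equilibria: (Top, b2, Back); (Top, b3, Front); (Bottom, b1, Back)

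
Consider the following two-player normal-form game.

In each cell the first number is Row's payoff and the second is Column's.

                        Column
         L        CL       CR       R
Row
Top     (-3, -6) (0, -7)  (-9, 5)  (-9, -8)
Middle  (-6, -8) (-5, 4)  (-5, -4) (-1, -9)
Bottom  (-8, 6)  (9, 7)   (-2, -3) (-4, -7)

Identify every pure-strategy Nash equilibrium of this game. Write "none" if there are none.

Row against L: payoffs -3, -6, -8 → best response Top.
Row against CL: payoffs 0, -5, 9 → best response Bottom.
Row against CR: payoffs -9, -5, -2 → best response Bottom.
Row against R: payoffs -9, -1, -4 → best response Middle.
Column against Top: payoffs -6, -7, 5, -8 → best response CR.
Column against Middle: payoffs -8, 4, -4, -9 → best response CL.
Column against Bottom: payoffs 6, 7, -3, -7 → best response CL.
Mutual best responses: (Bottom, CL).

The unique pure-strategy Nash equilibrium is (Bottom, CL).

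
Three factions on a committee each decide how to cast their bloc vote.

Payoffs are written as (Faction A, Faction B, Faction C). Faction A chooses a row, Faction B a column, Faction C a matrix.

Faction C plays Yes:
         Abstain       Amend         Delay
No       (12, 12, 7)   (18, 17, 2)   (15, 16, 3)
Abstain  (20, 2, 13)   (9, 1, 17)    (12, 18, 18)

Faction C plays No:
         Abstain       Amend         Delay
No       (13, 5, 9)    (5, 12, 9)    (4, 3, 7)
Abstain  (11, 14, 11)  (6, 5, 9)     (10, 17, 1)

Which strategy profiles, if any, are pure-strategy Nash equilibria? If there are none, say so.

There is no pure-strategy Nash equilibrium.

For each strategy profile, look for a profitable unilateral deviation.
(No, Abstain, Yes): Faction A can switch to Abstain (12 → 20). Not NE.
(No, Abstain, No): Faction B can switch to Amend (5 → 12). Not NE.
(No, Amend, Yes): Faction C can switch to No (2 → 9). Not NE.
(No, Amend, No): Faction A can switch to Abstain (5 → 6). Not NE.
(No, Delay, Yes): Faction B can switch to Amend (16 → 17). Not NE.
(No, Delay, No): Faction A can switch to Abstain (4 → 10). Not NE.
(Abstain, Abstain, Yes): Faction B can switch to Delay (2 → 18). Not NE.
(Abstain, Abstain, No): Faction A can switch to No (11 → 13). Not NE.
(Abstain, Amend, Yes): Faction A can switch to No (9 → 18). Not NE.
(Abstain, Amend, No): Faction B can switch to Abstain (5 → 14). Not NE.
(Abstain, Delay, Yes): Faction A can switch to No (12 → 15). Not NE.
(Abstain, Delay, No): Faction C can switch to Yes (1 → 18). Not NE.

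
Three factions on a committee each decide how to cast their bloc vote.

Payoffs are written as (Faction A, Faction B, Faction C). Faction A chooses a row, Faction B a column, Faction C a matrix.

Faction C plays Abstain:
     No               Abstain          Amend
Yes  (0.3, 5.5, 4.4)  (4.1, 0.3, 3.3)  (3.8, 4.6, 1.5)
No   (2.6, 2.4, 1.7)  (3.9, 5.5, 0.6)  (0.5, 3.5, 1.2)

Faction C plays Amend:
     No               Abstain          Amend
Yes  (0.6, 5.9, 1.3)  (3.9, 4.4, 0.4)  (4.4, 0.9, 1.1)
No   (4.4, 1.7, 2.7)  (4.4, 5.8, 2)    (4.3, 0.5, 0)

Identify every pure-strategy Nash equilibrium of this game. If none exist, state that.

(No, Abstain, Amend)

Check each profile: it is a Nash equilibrium iff no player can strictly gain by switching unilaterally.
(Yes, No, Abstain): Faction A can switch to No (0.3 → 2.6). Not NE.
(Yes, No, Amend): Faction A can switch to No (0.6 → 4.4). Not NE.
(Yes, Abstain, Abstain): Faction B can switch to No (0.3 → 5.5). Not NE.
(Yes, Abstain, Amend): Faction A can switch to No (3.9 → 4.4). Not NE.
(Yes, Amend, Abstain): Faction B can switch to No (4.6 → 5.5). Not NE.
(Yes, Amend, Amend): Faction B can switch to No (0.9 → 5.9). Not NE.
(No, No, Abstain): Faction B can switch to Abstain (2.4 → 5.5). Not NE.
(No, No, Amend): Faction B can switch to Abstain (1.7 → 5.8). Not NE.
(No, Abstain, Amend): Faction A gets 4.4, best alternative 3.9; Faction B gets 5.8, best alternative 1.7; Faction C gets 2, best alternative 0.6. No profitable deviation — NE.
(The remaining 3 profiles each have a profitable deviation by the same check.)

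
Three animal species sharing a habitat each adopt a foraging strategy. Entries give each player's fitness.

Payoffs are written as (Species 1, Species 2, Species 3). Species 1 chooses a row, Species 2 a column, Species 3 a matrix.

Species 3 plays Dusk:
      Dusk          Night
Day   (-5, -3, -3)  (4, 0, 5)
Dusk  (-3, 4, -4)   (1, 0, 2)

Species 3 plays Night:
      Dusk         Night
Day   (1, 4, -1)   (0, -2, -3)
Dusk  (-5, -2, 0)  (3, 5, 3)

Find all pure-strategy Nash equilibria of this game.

Check each profile: it is a Nash equilibrium iff no player can strictly gain by switching unilaterally.
(Day, Dusk, Dusk): Species 1 can switch to Dusk (-5 → -3). Not NE.
(Day, Dusk, Night): Species 1 gets 1, best alternative -5; Species 2 gets 4, best alternative -2; Species 3 gets -1, best alternative -3. No profitable deviation — NE.
(Day, Night, Dusk): Species 1 gets 4, best alternative 1; Species 2 gets 0, best alternative -3; Species 3 gets 5, best alternative -3. No profitable deviation — NE.
(Day, Night, Night): Species 1 can switch to Dusk (0 → 3). Not NE.
(Dusk, Dusk, Dusk): Species 3 can switch to Night (-4 → 0). Not NE.
(Dusk, Dusk, Night): Species 1 can switch to Day (-5 → 1). Not NE.
(Dusk, Night, Dusk): Species 1 can switch to Day (1 → 4). Not NE.
(Dusk, Night, Night): Species 1 gets 3, best alternative 0; Species 2 gets 5, best alternative -2; Species 3 gets 3, best alternative 2. No profitable deviation — NE.

Pure-strategy Nash equilibria: (Day, Dusk, Night); (Day, Night, Dusk); (Dusk, Night, Night)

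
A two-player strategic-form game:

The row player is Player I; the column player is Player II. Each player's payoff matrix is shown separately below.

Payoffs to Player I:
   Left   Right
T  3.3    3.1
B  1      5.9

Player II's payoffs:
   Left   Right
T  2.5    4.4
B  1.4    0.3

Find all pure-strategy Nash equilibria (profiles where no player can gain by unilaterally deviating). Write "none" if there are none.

There is no pure-strategy Nash equilibrium.

Player I against Left: payoffs 3.3, 1 → best response T.
Player I against Right: payoffs 3.1, 5.9 → best response B.
Player II against T: payoffs 2.5, 4.4 → best response Right.
Player II against B: payoffs 1.4, 0.3 → best response Left.
No profile is a mutual best response for all players.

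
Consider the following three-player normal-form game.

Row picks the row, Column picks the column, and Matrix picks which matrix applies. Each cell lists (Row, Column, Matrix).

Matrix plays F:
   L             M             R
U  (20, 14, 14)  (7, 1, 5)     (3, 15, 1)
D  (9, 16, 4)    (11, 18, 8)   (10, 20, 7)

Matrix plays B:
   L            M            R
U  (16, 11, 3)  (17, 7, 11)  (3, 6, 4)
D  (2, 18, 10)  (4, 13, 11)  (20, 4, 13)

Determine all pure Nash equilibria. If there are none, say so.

Row against (L, F): payoffs 20, 9 → best response U.
Row against (L, B): payoffs 16, 2 → best response U.
Row against (M, F): payoffs 7, 11 → best response D.
Row against (M, B): payoffs 17, 4 → best response U.
Row against (R, F): payoffs 3, 10 → best response D.
Row against (R, B): payoffs 3, 20 → best response D.
Column against (U, F): payoffs 14, 1, 15 → best response R.
Column against (U, B): payoffs 11, 7, 6 → best response L.
Column against (D, F): payoffs 16, 18, 20 → best response R.
Column against (D, B): payoffs 18, 13, 4 → best response L.
Matrix against (U, L): payoffs 14, 3 → best response F.
Matrix against (U, M): payoffs 5, 11 → best response B.
Matrix against (U, R): payoffs 1, 4 → best response B.
Matrix against (D, L): payoffs 4, 10 → best response B.
Matrix against (D, M): payoffs 8, 11 → best response B.
Matrix against (D, R): payoffs 7, 13 → best response B.
No profile is a mutual best response for all players.

This game has no pure Nash equilibrium.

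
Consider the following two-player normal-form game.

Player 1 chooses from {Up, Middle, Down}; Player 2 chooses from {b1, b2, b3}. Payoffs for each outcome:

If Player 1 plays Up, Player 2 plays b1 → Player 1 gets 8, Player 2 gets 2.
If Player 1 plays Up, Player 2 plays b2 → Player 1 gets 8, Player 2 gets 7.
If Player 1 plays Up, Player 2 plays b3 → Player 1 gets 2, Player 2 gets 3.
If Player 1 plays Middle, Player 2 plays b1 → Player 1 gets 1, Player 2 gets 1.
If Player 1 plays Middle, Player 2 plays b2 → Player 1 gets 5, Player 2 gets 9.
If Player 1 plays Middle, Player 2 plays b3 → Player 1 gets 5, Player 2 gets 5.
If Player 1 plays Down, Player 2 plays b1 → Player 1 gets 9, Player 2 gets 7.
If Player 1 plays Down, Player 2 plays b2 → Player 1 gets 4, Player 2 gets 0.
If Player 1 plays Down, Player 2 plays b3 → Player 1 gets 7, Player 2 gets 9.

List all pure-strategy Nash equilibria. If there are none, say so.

Player 1 against b1: payoffs 8, 1, 9 → best response Down.
Player 1 against b2: payoffs 8, 5, 4 → best response Up.
Player 1 against b3: payoffs 2, 5, 7 → best response Down.
Player 2 against Up: payoffs 2, 7, 3 → best response b2.
Player 2 against Middle: payoffs 1, 9, 5 → best response b2.
Player 2 against Down: payoffs 7, 0, 9 → best response b3.
Mutual best responses: (Up, b2); (Down, b3).

Pure-strategy Nash equilibria: (Up, b2) and (Down, b3)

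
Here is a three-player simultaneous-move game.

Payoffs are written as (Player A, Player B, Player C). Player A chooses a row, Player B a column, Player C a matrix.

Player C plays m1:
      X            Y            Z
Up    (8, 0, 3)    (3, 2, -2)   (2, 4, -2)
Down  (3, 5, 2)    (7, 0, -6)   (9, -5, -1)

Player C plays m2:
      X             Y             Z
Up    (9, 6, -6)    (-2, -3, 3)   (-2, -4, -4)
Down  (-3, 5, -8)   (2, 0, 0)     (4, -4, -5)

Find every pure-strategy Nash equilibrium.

No pure-strategy Nash equilibrium.

Player A against (X, m1): payoffs 8, 3 → best response Up.
Player A against (X, m2): payoffs 9, -3 → best response Up.
Player A against (Y, m1): payoffs 3, 7 → best response Down.
Player A against (Y, m2): payoffs -2, 2 → best response Down.
Player A against (Z, m1): payoffs 2, 9 → best response Down.
Player A against (Z, m2): payoffs -2, 4 → best response Down.
Player B against (Up, m1): payoffs 0, 2, 4 → best response Z.
Player B against (Up, m2): payoffs 6, -3, -4 → best response X.
Player B against (Down, m1): payoffs 5, 0, -5 → best response X.
Player B against (Down, m2): payoffs 5, 0, -4 → best response X.
Player C against (Up, X): payoffs 3, -6 → best response m1.
Player C against (Up, Y): payoffs -2, 3 → best response m2.
Player C against (Up, Z): payoffs -2, -4 → best response m1.
Player C against (Down, X): payoffs 2, -8 → best response m1.
Player C against (Down, Y): payoffs -6, 0 → best response m2.
Player C against (Down, Z): payoffs -1, -5 → best response m1.
No profile is a mutual best response for all players.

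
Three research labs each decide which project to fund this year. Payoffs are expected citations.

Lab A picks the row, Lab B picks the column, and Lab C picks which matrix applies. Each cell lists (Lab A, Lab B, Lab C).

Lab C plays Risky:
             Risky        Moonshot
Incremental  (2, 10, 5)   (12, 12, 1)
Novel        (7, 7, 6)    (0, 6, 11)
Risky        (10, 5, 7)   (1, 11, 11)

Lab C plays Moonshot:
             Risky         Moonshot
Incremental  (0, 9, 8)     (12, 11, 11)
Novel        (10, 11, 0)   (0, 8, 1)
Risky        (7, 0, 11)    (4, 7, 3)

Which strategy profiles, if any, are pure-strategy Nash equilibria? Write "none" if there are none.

For each strategy profile, look for a profitable unilateral deviation.
(Incremental, Risky, Risky): Lab A can switch to Novel (2 → 7). Not NE.
(Incremental, Risky, Moonshot): Lab A can switch to Novel (0 → 10). Not NE.
(Incremental, Moonshot, Risky): Lab C can switch to Moonshot (1 → 11). Not NE.
(Incremental, Moonshot, Moonshot): Lab A gets 12, best alternative 4; Lab B gets 11, best alternative 9; Lab C gets 11, best alternative 1. No profitable deviation — NE.
(Novel, Risky, Risky): Lab A can switch to Risky (7 → 10). Not NE.
(Novel, Risky, Moonshot): Lab C can switch to Risky (0 → 6). Not NE.
(Novel, Moonshot, Risky): Lab A can switch to Incremental (0 → 12). Not NE.
(Novel, Moonshot, Moonshot): Lab A can switch to Incremental (0 → 12). Not NE.
(Risky, Risky, Risky): Lab B can switch to Moonshot (5 → 11). Not NE.
(Risky, Risky, Moonshot): Lab A can switch to Novel (7 → 10). Not NE.
(Risky, Moonshot, Risky): Lab A can switch to Incremental (1 → 12). Not NE.
(The remaining 1 profile has a profitable deviation by the same check.)

The unique pure-strategy Nash equilibrium is (Incremental, Moonshot, Moonshot).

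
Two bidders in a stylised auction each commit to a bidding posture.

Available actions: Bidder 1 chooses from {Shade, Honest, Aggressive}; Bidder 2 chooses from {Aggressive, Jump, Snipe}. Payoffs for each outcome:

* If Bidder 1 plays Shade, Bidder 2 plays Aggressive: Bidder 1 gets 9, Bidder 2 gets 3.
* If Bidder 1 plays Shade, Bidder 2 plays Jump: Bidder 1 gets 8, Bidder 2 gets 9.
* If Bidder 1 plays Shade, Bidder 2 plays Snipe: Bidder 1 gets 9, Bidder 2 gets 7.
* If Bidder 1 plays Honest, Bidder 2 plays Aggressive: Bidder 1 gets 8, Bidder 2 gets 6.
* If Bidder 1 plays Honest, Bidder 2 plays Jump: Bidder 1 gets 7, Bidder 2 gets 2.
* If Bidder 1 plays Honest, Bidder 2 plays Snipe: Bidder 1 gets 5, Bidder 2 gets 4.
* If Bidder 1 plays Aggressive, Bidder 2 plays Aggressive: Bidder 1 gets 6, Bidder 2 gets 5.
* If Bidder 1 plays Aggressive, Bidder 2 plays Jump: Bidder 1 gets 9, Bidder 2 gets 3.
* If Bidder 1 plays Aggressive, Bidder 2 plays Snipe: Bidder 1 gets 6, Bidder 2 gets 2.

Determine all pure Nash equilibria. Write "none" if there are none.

There is no pure-strategy Nash equilibrium.

Bidder 1 against Aggressive: payoffs 9, 8, 6 → best response Shade.
Bidder 1 against Jump: payoffs 8, 7, 9 → best response Aggressive.
Bidder 1 against Snipe: payoffs 9, 5, 6 → best response Shade.
Bidder 2 against Shade: payoffs 3, 9, 7 → best response Jump.
Bidder 2 against Honest: payoffs 6, 2, 4 → best response Aggressive.
Bidder 2 against Aggressive: payoffs 5, 3, 2 → best response Aggressive.
No profile is a mutual best response for all players.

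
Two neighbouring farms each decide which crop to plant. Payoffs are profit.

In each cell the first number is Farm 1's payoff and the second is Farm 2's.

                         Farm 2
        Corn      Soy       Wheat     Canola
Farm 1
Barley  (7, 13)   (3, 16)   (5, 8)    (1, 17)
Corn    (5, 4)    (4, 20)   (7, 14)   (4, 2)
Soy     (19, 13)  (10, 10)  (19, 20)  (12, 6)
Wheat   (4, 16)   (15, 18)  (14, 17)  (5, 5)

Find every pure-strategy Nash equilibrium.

The pure Nash equilibria are (Soy, Wheat) and (Wheat, Soy).

(Barley, Corn): Farm 1 can switch to Soy (7 → 19). Not NE.
(Barley, Soy): Farm 1 can switch to Corn (3 → 4). Not NE.
(Barley, Wheat): Farm 1 can switch to Corn (5 → 7). Not NE.
(Barley, Canola): Farm 1 can switch to Corn (1 → 4). Not NE.
(Corn, Corn): Farm 1 can switch to Barley (5 → 7). Not NE.
(Corn, Soy): Farm 1 can switch to Soy (4 → 10). Not NE.
(Corn, Wheat): Farm 1 can switch to Soy (7 → 19). Not NE.
(Corn, Canola): Farm 1 can switch to Soy (4 → 12). Not NE.
(Soy, Wheat): Farm 1 gets 19, best alternative 14; Farm 2 gets 20, best alternative 13. No profitable deviation — NE.
(Wheat, Soy): Farm 1 gets 15, best alternative 10; Farm 2 gets 18, best alternative 17. No profitable deviation — NE.
(The remaining 6 profiles each have a profitable deviation by the same check.)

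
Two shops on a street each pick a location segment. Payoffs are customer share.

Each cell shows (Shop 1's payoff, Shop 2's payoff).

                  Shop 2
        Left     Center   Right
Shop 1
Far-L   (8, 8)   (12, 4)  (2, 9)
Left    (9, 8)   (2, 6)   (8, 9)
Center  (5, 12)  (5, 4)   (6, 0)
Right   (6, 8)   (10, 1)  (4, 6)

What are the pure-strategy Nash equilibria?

The unique pure-strategy Nash equilibrium is (Left, Right).

(Far-L, Left): Shop 1 can switch to Left (8 → 9). Not NE.
(Far-L, Center): Shop 2 can switch to Left (4 → 8). Not NE.
(Far-L, Right): Shop 1 can switch to Left (2 → 8). Not NE.
(Left, Left): Shop 2 can switch to Right (8 → 9). Not NE.
(Left, Center): Shop 1 can switch to Far-L (2 → 12). Not NE.
(Left, Right): Shop 1 gets 8, best alternative 6; Shop 2 gets 9, best alternative 8. No profitable deviation — NE.
(Center, Left): Shop 1 can switch to Far-L (5 → 8). Not NE.
(Center, Center): Shop 1 can switch to Far-L (5 → 12). Not NE.
(Center, Right): Shop 1 can switch to Left (6 → 8). Not NE.
(Right, Left): Shop 1 can switch to Far-L (6 → 8). Not NE.
(Right, Center): Shop 1 can switch to Far-L (10 → 12). Not NE.
(The remaining 1 profile has a profitable deviation by the same check.)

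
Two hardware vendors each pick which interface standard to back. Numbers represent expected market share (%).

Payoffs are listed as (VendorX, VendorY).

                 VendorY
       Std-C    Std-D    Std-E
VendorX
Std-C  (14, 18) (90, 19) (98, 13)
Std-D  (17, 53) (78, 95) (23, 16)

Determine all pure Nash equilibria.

For each strategy profile, look for a profitable unilateral deviation.
(Std-C, Std-C): VendorX can switch to Std-D (14 → 17). Not NE.
(Std-C, Std-D): VendorX gets 90, best alternative 78; VendorY gets 19, best alternative 18. No profitable deviation — NE.
(Std-C, Std-E): VendorY can switch to Std-C (13 → 18). Not NE.
(Std-D, Std-C): VendorY can switch to Std-D (53 → 95). Not NE.
(Std-D, Std-D): VendorX can switch to Std-C (78 → 90). Not NE.
(Std-D, Std-E): VendorX can switch to Std-C (23 → 98). Not NE.

(Std-C, Std-D)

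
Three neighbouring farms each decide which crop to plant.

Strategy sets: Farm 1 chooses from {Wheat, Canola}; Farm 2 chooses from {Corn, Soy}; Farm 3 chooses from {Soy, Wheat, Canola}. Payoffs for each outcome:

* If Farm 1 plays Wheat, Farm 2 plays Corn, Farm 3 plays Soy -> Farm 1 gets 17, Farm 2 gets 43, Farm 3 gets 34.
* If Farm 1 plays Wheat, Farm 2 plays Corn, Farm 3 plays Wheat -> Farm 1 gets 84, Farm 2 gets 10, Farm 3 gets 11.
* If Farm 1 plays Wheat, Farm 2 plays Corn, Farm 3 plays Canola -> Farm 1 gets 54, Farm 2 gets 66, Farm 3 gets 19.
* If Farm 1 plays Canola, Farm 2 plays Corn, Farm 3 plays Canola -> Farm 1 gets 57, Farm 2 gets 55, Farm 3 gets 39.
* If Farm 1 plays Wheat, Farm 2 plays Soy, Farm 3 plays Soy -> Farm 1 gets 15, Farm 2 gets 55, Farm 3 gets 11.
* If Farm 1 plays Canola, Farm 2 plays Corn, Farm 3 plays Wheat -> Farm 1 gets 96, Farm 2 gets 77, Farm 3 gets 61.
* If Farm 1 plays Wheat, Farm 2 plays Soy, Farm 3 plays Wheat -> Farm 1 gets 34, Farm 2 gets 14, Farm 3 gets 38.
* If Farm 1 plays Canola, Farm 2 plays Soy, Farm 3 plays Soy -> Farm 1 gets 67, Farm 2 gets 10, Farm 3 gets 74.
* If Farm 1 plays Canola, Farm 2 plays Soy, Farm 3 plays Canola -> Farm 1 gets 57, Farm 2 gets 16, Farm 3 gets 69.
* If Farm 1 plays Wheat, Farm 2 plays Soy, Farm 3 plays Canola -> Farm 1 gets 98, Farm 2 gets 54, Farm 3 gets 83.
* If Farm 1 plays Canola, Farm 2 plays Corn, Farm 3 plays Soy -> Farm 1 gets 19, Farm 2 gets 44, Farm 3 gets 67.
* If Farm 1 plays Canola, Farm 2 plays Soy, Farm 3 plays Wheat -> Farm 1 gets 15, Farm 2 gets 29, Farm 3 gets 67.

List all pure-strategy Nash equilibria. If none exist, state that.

The unique pure-strategy Nash equilibrium is (Canola, Corn, Soy).

Farm 1 against (Corn, Soy): payoffs 17, 19 → best response Canola.
Farm 1 against (Corn, Wheat): payoffs 84, 96 → best response Canola.
Farm 1 against (Corn, Canola): payoffs 54, 57 → best response Canola.
Farm 1 against (Soy, Soy): payoffs 15, 67 → best response Canola.
Farm 1 against (Soy, Wheat): payoffs 34, 15 → best response Wheat.
Farm 1 against (Soy, Canola): payoffs 98, 57 → best response Wheat.
Farm 2 against (Wheat, Soy): payoffs 43, 55 → best response Soy.
Farm 2 against (Wheat, Wheat): payoffs 10, 14 → best response Soy.
Farm 2 against (Wheat, Canola): payoffs 66, 54 → best response Corn.
Farm 2 against (Canola, Soy): payoffs 44, 10 → best response Corn.
Farm 2 against (Canola, Wheat): payoffs 77, 29 → best response Corn.
Farm 2 against (Canola, Canola): payoffs 55, 16 → best response Corn.
Farm 3 against (Wheat, Corn): payoffs 34, 11, 19 → best response Soy.
Farm 3 against (Wheat, Soy): payoffs 11, 38, 83 → best response Canola.
Farm 3 against (Canola, Corn): payoffs 67, 61, 39 → best response Soy.
Farm 3 against (Canola, Soy): payoffs 74, 67, 69 → best response Soy.
Mutual best responses: (Canola, Corn, Soy).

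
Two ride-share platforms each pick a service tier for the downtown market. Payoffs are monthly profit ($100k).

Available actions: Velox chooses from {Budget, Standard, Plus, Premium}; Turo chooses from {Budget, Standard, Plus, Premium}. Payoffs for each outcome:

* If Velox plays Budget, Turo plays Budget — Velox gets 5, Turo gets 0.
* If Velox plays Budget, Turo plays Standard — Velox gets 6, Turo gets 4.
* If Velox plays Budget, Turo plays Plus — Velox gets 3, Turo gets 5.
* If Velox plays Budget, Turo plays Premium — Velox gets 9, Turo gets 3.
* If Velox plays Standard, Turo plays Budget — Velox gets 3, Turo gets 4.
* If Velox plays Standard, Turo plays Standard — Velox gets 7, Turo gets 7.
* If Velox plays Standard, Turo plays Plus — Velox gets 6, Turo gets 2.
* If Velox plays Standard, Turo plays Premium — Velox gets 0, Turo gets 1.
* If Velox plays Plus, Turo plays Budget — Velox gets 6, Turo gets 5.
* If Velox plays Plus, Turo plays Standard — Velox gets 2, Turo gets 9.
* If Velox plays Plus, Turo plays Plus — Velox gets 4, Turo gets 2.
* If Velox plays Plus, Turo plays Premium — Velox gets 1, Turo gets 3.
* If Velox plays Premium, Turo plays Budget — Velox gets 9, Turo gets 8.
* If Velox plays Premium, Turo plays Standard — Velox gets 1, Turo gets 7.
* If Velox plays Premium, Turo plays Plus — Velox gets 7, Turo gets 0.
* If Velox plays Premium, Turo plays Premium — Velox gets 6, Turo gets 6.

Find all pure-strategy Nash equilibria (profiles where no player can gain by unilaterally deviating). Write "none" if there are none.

(Standard, Standard); (Premium, Budget)

Velox against Budget: payoffs 5, 3, 6, 9 → best response Premium.
Velox against Standard: payoffs 6, 7, 2, 1 → best response Standard.
Velox against Plus: payoffs 3, 6, 4, 7 → best response Premium.
Velox against Premium: payoffs 9, 0, 1, 6 → best response Budget.
Turo against Budget: payoffs 0, 4, 5, 3 → best response Plus.
Turo against Standard: payoffs 4, 7, 2, 1 → best response Standard.
Turo against Plus: payoffs 5, 9, 2, 3 → best response Standard.
Turo against Premium: payoffs 8, 7, 0, 6 → best response Budget.
Mutual best responses: (Standard, Standard); (Premium, Budget).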